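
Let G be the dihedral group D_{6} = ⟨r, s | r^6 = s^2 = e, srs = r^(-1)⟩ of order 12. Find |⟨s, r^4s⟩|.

6

|⟨s⟩| = 2 and |⟨r^4s⟩| = 2, so |H| is a multiple of lcm(2, 2) = 2 and divides |G| = 12.
Closing under the operation: H = {e, r^2, r^4, s, r^2s, r^4s}, so |H| = 6.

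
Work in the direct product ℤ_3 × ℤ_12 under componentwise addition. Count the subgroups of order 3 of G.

4

|G| = 36 and 3 | 36, so subgroups of order 3 are possible by Lagrange.
The subgroups of order 3 are: {(0,0), (0,4), (0,8)}; {(0,0), (1,0), (2,0)}; {(0,0), (1,4), (2,8)}; {(0,0), (1,8), (2,4)}.
So G has 4 subgroups of order 3.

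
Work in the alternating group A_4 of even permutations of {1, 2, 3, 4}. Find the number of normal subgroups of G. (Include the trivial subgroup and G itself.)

G has 10 subgroups. Checking conjugation-invariance by order — order 1: 1/1 normal; order 2: 0/3 normal; order 3: 0/4 normal; order 4: 1/1 normal; order 12: 1/1 normal.
Total normal subgroups: 3.

3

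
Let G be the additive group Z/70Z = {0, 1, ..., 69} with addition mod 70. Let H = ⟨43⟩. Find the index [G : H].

1

|⟨43⟩| = 70 and |G| = 70.
By Lagrange, [G : H] = |G|/|H| = 70/70 = 1.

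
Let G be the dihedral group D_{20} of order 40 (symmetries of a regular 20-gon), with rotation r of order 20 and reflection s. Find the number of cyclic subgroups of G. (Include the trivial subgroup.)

Group the elements of G by the cyclic subgroup they generate; each cyclic subgroup of order d accounts for φ(d) elements.
Cyclic subgroups by order — order 1: 1; order 2: 21; order 4: 1; order 5: 1; order 10: 1; order 20: 1.
Total: 26.

26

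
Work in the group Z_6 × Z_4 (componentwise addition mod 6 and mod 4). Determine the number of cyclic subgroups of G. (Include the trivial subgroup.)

12

Each element a generates a cyclic subgroup ⟨a⟩; distinct elements may generate the same one (a cyclic group of order d has φ(d) generators).
Cyclic subgroups by order — order 1: 1; order 2: 3; order 3: 1; order 4: 2; order 6: 3; order 12: 2.
Total: 12.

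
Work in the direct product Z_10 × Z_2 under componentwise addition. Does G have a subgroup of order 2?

Yes

2 | 20. A subgroup of order 2 is {(0,0), (0,1)}.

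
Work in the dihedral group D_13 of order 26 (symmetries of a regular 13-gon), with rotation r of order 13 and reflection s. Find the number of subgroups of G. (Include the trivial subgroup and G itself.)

16

|G| = 26, so by Lagrange every subgroup order divides 26. Divisors: 1, 2, 13, 26.
Subgroups by order — order 1: 1; order 2: 13; order 13: 1; order 26: 1.
Total: 1 + 13 + 1 + 1 = 16.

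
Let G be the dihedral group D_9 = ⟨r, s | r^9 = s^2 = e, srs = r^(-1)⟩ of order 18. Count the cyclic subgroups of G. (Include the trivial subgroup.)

Each element a generates a cyclic subgroup ⟨a⟩; distinct elements may generate the same one (a cyclic group of order d has φ(d) generators).
Cyclic subgroups by order — order 1: 1; order 2: 9; order 3: 1; order 9: 1.
Total: 12.

12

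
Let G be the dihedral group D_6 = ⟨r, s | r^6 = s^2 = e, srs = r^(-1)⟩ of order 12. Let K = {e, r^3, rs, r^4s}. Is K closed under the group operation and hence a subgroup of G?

|K| = 4 divides |G| = 12, consistent with Lagrange.
K contains the identity, every element's inverse is in K, and K is closed under ·: it is a subgroup.

Yes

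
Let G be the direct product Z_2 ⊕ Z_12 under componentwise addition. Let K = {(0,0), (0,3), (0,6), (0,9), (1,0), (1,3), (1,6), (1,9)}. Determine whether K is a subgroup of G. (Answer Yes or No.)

Yes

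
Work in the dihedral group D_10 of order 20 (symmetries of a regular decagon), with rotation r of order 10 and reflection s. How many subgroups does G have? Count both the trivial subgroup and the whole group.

|G| = 20, so by Lagrange every subgroup order divides 20. Divisors: 1, 2, 4, 5, 10, 20.
Subgroups by order — order 1: 1; order 2: 11; order 4: 5; order 5: 1; order 10: 3; order 20: 1.
Total: 1 + 11 + 5 + 1 + 3 + 1 = 22.

22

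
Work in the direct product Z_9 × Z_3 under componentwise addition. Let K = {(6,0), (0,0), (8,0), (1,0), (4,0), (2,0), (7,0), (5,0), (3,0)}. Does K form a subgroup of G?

Yes

|K| = 9 divides |G| = 27, consistent with Lagrange.
K contains the identity, every element's inverse is in K, and K is closed under +: it is a subgroup.
In fact K = ⟨(4,0)⟩.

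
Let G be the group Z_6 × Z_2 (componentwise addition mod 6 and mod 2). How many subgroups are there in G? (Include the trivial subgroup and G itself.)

10

|G| = 12, so by Lagrange every subgroup order divides 12. Divisors: 1, 2, 3, 4, 6, 12.
Subgroups by order — order 1: 1; order 2: 3; order 3: 1; order 4: 1; order 6: 3; order 12: 1.
Total: 1 + 3 + 1 + 1 + 3 + 1 = 10.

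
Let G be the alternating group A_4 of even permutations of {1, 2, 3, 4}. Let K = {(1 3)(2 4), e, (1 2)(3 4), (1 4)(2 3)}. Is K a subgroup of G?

Yes

|K| = 4 divides |G| = 12, consistent with Lagrange.
K contains the identity, every element's inverse is in K, and K is closed under ∘: it is a subgroup.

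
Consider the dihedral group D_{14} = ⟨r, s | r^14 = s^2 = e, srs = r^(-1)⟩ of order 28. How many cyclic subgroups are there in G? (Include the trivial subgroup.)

18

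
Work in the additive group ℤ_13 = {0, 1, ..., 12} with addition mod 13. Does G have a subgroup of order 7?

7 does not divide |G| = 13, so by Lagrange no subgroup of order 7 exists.

No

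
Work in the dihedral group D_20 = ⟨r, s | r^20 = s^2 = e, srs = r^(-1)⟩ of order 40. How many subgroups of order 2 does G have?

|G| = 40 and 2 | 40, so subgroups of order 2 are possible by Lagrange.
The subgroups of order 2 are: {e, r^10}; {e, r^10s}; {e, r^11s}; {e, r^12s}; … (21 in all).
So G has 21 subgroups of order 2.

21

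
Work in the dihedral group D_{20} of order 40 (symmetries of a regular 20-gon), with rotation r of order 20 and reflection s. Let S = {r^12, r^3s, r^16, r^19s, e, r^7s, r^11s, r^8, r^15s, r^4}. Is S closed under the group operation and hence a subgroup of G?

|S| = 10 divides |G| = 40, consistent with Lagrange.
S contains the identity, every element's inverse is in S, and S is closed under ·: it is a subgroup.

Yes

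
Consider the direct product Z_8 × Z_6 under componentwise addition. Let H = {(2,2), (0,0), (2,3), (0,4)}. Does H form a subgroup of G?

No

(2,3) ∈ H but its inverse (6,3) ∉ H, so H is not a subgroup.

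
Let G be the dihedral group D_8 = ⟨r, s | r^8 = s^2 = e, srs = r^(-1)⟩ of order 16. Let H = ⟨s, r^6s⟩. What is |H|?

|⟨s⟩| = 2 and |⟨r^6s⟩| = 2, so |H| is a multiple of lcm(2, 2) = 2 and divides |G| = 16.
Closing under the operation: H = {e, r^2, r^4, r^6, s, r^2s, r^4s, r^6s}, so |H| = 8.

8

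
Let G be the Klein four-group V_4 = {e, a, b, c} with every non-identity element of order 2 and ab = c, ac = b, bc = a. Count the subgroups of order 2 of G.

3

|G| = 4 and 2 | 4, so subgroups of order 2 are possible by Lagrange.
The subgroups of order 2 are: {e, a}; {e, b}; {e, c}.
So G has 3 subgroups of order 2.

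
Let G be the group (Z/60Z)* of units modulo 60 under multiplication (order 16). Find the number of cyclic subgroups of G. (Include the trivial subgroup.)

Each element a generates a cyclic subgroup ⟨a⟩; distinct elements may generate the same one (a cyclic group of order d has φ(d) generators).
Cyclic subgroups by order — order 1: 1; order 2: 7; order 4: 4.
Total: 12.

12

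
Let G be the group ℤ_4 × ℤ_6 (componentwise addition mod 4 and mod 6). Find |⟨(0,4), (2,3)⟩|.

|⟨(0,4)⟩| = 3 and |⟨(2,3)⟩| = 2, so |H| is a multiple of lcm(3, 2) = 6 and divides |G| = 24.
Closing under the operation: H = {(0,0), (0,2), (0,4), (2,1), (2,3), (2,5)}, so |H| = 6.

6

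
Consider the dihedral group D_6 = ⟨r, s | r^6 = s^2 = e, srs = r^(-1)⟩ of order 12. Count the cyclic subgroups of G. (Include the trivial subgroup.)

Each element a generates a cyclic subgroup ⟨a⟩; distinct elements may generate the same one (a cyclic group of order d has φ(d) generators).
Cyclic subgroups by order — order 1: 1; order 2: 7; order 3: 1; order 6: 1.
Total: 10.

10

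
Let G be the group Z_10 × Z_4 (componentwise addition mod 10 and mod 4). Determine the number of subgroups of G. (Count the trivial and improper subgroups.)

16

|G| = 40, so by Lagrange every subgroup order divides 40. Divisors: 1, 2, 4, 5, 8, 10, 20, 40.
Subgroups by order — order 1: 1; order 2: 3; order 4: 3; order 5: 1; order 8: 1; order 10: 3; order 20: 3; order 40: 1.
Total: 1 + 3 + 3 + 1 + 1 + 3 + 3 + 1 = 16.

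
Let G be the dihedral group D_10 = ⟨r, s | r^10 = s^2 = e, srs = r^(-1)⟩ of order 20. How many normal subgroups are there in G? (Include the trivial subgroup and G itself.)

7

G has 22 subgroups. Checking conjugation-invariance by order — order 1: 1/1 normal; order 2: 1/11 normal; order 4: 0/5 normal; order 5: 1/1 normal; order 10: 3/3 normal; order 20: 1/1 normal.
Total normal subgroups: 7.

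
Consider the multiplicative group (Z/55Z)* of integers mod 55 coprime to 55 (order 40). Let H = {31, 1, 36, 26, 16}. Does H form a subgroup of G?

Yes

|H| = 5 divides |G| = 40, consistent with Lagrange.
H contains the identity, every element's inverse is in H, and H is closed under ·: it is a subgroup.
In fact H = ⟨16⟩.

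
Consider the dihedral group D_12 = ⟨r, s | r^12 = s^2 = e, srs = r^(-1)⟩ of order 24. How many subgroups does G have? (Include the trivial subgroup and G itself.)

|G| = 24, so by Lagrange every subgroup order divides 24. Divisors: 1, 2, 3, 4, 6, 8, 12, 24.
Subgroups by order — order 1: 1; order 2: 13; order 3: 1; order 4: 7; order 6: 5; order 8: 3; order 12: 3; order 24: 1.
Total: 1 + 13 + 1 + 7 + 5 + 3 + 3 + 1 = 34.

34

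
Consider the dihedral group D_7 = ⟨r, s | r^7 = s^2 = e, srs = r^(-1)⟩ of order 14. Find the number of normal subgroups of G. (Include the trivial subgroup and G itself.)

G has 10 subgroups. Checking conjugation-invariance by order — order 1: 1/1 normal; order 2: 0/7 normal; order 7: 1/1 normal; order 14: 1/1 normal.
Total normal subgroups: 3.

3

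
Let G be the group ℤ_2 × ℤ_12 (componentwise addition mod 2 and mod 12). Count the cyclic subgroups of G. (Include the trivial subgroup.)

12

Each element a generates a cyclic subgroup ⟨a⟩; distinct elements may generate the same one (a cyclic group of order d has φ(d) generators).
Cyclic subgroups by order — order 1: 1; order 2: 3; order 3: 1; order 4: 2; order 6: 3; order 12: 2.
Total: 12.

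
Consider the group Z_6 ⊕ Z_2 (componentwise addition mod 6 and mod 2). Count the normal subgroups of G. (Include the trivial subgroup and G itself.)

G is abelian, so every subgroup is normal.
G has 10 subgroups in total, hence 10 normal subgroups.

10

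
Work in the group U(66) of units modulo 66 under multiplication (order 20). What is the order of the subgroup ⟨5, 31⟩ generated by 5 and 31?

|⟨5⟩| = 10 and |⟨31⟩| = 5, so |H| is a multiple of lcm(10, 5) = 10 and divides |G| = 20.
Closing under the operation: H = {1, 5, 23, 25, 31, 37, 47, 49, 53, 59}, so |H| = 10.

10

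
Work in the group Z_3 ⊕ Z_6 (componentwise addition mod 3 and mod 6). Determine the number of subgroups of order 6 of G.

|G| = 18 and 6 | 18, so subgroups of order 6 are possible by Lagrange.
The subgroups of order 6 are: {(0,0), (0,1), (0,2), (0,3), (0,4), (0,5)}; {(0,0), (0,3), (1,0), (1,3), (2,0), (2,3)}; {(0,0), (0,3), (1,1), (1,4), (2,2), (2,5)}; {(0,0), (0,3), (1,2), (1,5), (2,1), (2,4)}.
So G has 4 subgroups of order 6.

4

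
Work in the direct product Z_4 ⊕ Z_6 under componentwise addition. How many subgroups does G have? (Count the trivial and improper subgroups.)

|G| = 24, so by Lagrange every subgroup order divides 24. Divisors: 1, 2, 3, 4, 6, 8, 12, 24.
Subgroups by order — order 1: 1; order 2: 3; order 3: 1; order 4: 3; order 6: 3; order 8: 1; order 12: 3; order 24: 1.
Total: 1 + 3 + 1 + 3 + 3 + 1 + 3 + 1 = 16.

16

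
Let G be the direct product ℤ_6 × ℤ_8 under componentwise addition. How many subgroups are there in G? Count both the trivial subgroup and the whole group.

|G| = 48, so by Lagrange every subgroup order divides 48. Divisors: 1, 2, 3, 4, 6, 8, 12, 16, 24, 48.
Subgroups by order — order 1: 1; order 2: 3; order 3: 1; order 4: 3; order 6: 3; order 8: 3; order 12: 3; order 16: 1; order 24: 3; order 48: 1.
Total: 1 + 3 + 1 + 3 + 3 + 3 + 3 + 1 + 3 + 1 = 22.

22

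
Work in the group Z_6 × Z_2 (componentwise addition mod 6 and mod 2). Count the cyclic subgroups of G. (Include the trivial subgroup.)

8

A cyclic subgroup of order d is generated by each of its φ(d) elements of order d, so the cyclic subgroups of order d number (#elements of order d)/φ(d).
Cyclic subgroups by order — order 1: 1; order 2: 3; order 3: 1; order 6: 3.
Total: 8.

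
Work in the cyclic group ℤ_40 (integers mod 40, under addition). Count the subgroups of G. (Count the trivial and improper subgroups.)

8

Subgroups of the cyclic group ℤ_40 correspond bijectively to divisors of 40.
Divisors of 40: 1, 2, 4, 5, 8, 10, 20, 40.
So ℤ_40 has 8 subgroups.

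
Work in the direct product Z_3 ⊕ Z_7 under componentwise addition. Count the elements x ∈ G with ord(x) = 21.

12

An element (a,b) has order lcm(ord(a), ord(b)); count pairs with lcm equal to 21.
Enumerating gives 12 such elements.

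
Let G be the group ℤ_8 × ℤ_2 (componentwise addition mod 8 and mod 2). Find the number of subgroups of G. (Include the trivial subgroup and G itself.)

|G| = 16, so by Lagrange every subgroup order divides 16. Divisors: 1, 2, 4, 8, 16.
Subgroups by order — order 1: 1; order 2: 3; order 4: 3; order 8: 3; order 16: 1.
Total: 1 + 3 + 3 + 3 + 1 = 11.

11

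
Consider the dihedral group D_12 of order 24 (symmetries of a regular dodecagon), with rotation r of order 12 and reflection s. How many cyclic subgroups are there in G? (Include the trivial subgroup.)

18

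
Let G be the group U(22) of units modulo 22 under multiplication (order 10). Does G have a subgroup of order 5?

5 | 10. A subgroup of order 5 is {1, 3, 5, 9, 15}.

Yes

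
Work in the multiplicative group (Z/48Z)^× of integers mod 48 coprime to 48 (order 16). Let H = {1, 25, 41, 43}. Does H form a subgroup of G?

43 ∈ H but its inverse 19 ∉ H, so H is not a subgroup.

No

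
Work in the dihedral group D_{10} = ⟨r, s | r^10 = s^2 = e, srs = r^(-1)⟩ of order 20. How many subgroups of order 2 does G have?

|G| = 20 and 2 | 20, so subgroups of order 2 are possible by Lagrange.
The subgroups of order 2 are: {e, r^2s}; {e, r^3s}; {e, r^4s}; {e, r^5}; … (11 in all).
So G has 11 subgroups of order 2.

11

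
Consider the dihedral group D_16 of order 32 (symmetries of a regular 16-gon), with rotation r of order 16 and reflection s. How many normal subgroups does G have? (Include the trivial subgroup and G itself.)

8

G has 36 subgroups. Checking conjugation-invariance by order — order 1: 1/1 normal; order 2: 1/17 normal; order 4: 1/9 normal; order 8: 1/5 normal; order 16: 3/3 normal; order 32: 1/1 normal.
Total normal subgroups: 8.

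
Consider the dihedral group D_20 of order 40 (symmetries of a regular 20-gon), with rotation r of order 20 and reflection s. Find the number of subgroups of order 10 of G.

5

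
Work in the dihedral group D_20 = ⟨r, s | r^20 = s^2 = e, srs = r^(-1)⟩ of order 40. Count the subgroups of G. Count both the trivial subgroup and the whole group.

48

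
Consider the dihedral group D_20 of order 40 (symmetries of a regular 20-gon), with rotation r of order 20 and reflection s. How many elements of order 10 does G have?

4

The elements of order 10 are: r^2, r^6, r^14, r^18.
That's 4.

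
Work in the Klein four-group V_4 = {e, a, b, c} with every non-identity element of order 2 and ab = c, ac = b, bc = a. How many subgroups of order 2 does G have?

|G| = 4 and 2 | 4, so subgroups of order 2 are possible by Lagrange.
The subgroups of order 2 are: {e, a}; {e, b}; {e, c}.
So G has 3 subgroups of order 2.

3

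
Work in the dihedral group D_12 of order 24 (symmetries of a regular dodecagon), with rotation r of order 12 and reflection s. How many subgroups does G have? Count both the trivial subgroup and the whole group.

34

|G| = 24, so by Lagrange every subgroup order divides 24. Divisors: 1, 2, 3, 4, 6, 8, 12, 24.
Subgroups by order — order 1: 1; order 2: 13; order 3: 1; order 4: 7; order 6: 5; order 8: 3; order 12: 3; order 24: 1.
Total: 1 + 13 + 1 + 7 + 5 + 3 + 3 + 1 = 34.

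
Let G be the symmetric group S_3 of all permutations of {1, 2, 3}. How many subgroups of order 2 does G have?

3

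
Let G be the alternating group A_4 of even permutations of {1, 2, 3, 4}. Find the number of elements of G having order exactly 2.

3

The elements of order 2 are: (1 2)(3 4), (1 3)(2 4), (1 4)(2 3).
That's 3.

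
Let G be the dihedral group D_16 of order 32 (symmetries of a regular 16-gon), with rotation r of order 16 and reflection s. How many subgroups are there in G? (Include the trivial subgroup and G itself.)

|G| = 32, so by Lagrange every subgroup order divides 32. Divisors: 1, 2, 4, 8, 16, 32.
Subgroups by order — order 1: 1; order 2: 17; order 4: 9; order 8: 5; order 16: 3; order 32: 1.
Total: 1 + 17 + 9 + 5 + 3 + 1 = 36.

36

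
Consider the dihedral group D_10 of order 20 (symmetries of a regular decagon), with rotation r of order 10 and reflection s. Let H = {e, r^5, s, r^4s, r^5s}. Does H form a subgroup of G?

No

Closure fails: s · r^4s = r^6 ∉ H. So H is not a subgroup.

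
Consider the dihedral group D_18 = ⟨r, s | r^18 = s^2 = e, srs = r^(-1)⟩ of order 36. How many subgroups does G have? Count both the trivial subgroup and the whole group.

45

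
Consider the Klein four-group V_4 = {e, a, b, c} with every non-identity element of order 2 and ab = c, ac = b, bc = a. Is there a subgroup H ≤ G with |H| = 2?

2 | 4. A subgroup of order 2 is {e, a}.

Yes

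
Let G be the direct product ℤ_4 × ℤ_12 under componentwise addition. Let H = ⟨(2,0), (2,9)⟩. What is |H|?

8

|⟨(2,0)⟩| = 2 and |⟨(2,9)⟩| = 4, so |H| is a multiple of lcm(2, 4) = 4 and divides |G| = 48.
Closing under the operation: H = {(0,0), (0,3), (0,6), (0,9), (2,0), (2,3), (2,6), (2,9)}, so |H| = 8.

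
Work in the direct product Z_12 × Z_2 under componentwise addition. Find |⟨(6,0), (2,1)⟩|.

|⟨(6,0)⟩| = 2 and |⟨(2,1)⟩| = 6, so |H| is a multiple of lcm(2, 6) = 6 and divides |G| = 24.
Closing under the operation: H = {(0,0), (0,1), (2,0), (2,1), (4,0), (4,1), (6,0), (6,1), (8,0), (8,1), (10,0), (10,1)}, so |H| = 12.

12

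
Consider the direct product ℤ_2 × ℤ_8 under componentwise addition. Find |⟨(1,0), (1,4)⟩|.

4

|⟨(1,0)⟩| = 2 and |⟨(1,4)⟩| = 2, so |H| is a multiple of lcm(2, 2) = 2 and divides |G| = 16.
Closing under the operation: H = {(0,0), (0,4), (1,0), (1,4)}, so |H| = 4.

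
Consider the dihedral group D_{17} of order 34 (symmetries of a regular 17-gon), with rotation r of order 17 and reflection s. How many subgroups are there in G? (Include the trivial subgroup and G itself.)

20

|G| = 34, so by Lagrange every subgroup order divides 34. Divisors: 1, 2, 17, 34.
Subgroups by order — order 1: 1; order 2: 17; order 17: 1; order 34: 1.
Total: 1 + 17 + 1 + 1 = 20.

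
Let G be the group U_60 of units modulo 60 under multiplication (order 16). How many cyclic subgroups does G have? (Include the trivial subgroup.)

12

Group the elements of G by the cyclic subgroup they generate; each cyclic subgroup of order d accounts for φ(d) elements.
Cyclic subgroups by order — order 1: 1; order 2: 7; order 4: 4.
Total: 12.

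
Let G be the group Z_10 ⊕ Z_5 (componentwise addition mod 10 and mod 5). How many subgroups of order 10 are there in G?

|G| = 50 and 10 | 50, so subgroups of order 10 are possible by Lagrange.
The subgroups of order 10 are: {(0,0), (0,1), (0,2), (0,3), (0,4), (5,0), (5,1), (5,2), (5,3), (5,4)}; {(0,0), (1,0), (2,0), (3,0), (4,0), (5,0), (6,0), (7,0), (8,0), (9,0)}; {(0,0), (1,1), (2,2), (3,3), (4,4), (5,0), (6,1), (7,2), (8,3), (9,4)}; {(0,0), (1,2), (2,4), (3,1), (4,3), (5,0), (6,2), (7,4), (8,1), (9,3)}; … (6 in all).
So G has 6 subgroups of order 10.

6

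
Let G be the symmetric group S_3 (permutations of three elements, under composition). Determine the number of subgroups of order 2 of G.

|G| = 6 and 2 | 6, so subgroups of order 2 are possible by Lagrange.
The subgroups of order 2 are: {e, (1 2)}; {e, (1 3)}; {e, (2 3)}.
So G has 3 subgroups of order 2.

3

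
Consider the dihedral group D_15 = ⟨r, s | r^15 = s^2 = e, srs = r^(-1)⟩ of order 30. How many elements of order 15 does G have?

The elements of order 15 are: r, r^2, r^4, r^7, r^8, r^11, r^13, r^14.
That's 8.

8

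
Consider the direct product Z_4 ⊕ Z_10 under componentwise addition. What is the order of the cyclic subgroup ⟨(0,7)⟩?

The order of (0,7) in Z_4 × Z_10 is lcm(ord(0) in Z_4, ord(7) in Z_10).
ord(0) = 1 and ord(7) = 10, so |⟨(0,7)⟩| = lcm(1, 10) = 10.

10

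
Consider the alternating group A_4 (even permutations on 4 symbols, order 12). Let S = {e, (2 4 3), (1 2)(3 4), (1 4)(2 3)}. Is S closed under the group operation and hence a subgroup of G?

No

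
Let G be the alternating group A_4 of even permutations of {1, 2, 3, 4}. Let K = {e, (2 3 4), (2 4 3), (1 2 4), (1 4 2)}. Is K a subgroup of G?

|K| = 5 does not divide |G| = 12, so by Lagrange K is not a subgroup.

No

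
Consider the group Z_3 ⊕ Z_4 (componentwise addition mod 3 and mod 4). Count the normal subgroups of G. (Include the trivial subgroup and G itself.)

6

G is abelian, so every subgroup is normal.
G has 6 subgroups in total, hence 6 normal subgroups.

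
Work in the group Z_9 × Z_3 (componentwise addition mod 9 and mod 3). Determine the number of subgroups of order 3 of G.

4

|G| = 27 and 3 | 27, so subgroups of order 3 are possible by Lagrange.
The subgroups of order 3 are: {(0,0), (0,1), (0,2)}; {(0,0), (3,0), (6,0)}; {(0,0), (3,1), (6,2)}; {(0,0), (3,2), (6,1)}.
So G has 4 subgroups of order 3.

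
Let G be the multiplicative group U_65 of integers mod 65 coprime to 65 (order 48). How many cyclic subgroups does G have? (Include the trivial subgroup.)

Each element a generates a cyclic subgroup ⟨a⟩; distinct elements may generate the same one (a cyclic group of order d has φ(d) generators).
Cyclic subgroups by order — order 1: 1; order 2: 3; order 3: 1; order 4: 6; order 6: 3; order 12: 6.
Total: 20.

20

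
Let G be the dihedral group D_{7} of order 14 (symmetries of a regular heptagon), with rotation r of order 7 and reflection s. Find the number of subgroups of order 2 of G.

7

|G| = 14 and 2 | 14, so subgroups of order 2 are possible by Lagrange.
The subgroups of order 2 are: {e, r^2s}; {e, r^3s}; {e, r^4s}; {e, r^5s}; … (7 in all).
So G has 7 subgroups of order 2.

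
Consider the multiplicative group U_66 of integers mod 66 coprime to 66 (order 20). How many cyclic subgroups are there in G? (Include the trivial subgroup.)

Each element a generates a cyclic subgroup ⟨a⟩; distinct elements may generate the same one (a cyclic group of order d has φ(d) generators).
Cyclic subgroups by order — order 1: 1; order 2: 3; order 5: 1; order 10: 3.
Total: 8.

8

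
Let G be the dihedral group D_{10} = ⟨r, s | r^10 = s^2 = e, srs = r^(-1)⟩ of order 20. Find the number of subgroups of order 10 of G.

3

|G| = 20 and 10 | 20, so subgroups of order 10 are possible by Lagrange.
The subgroups of order 10 are: {e, r, r^2, r^3, r^4, r^5, r^6, r^7, r^8, r^9}; {e, r^2, r^4, r^6, r^8, s, r^2s, r^4s, r^6s, r^8s}; {e, r^2, r^4, r^6, r^8, rs, r^3s, r^5s, r^7s, r^9s}.
So G has 3 subgroups of order 10.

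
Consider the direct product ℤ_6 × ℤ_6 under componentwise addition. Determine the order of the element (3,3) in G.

2

The order of (3,3) in Z_6 × Z_6 is lcm(ord(3) in Z_6, ord(3) in Z_6).
ord(3) = 2 and ord(3) = 2, so |⟨(3,3)⟩| = lcm(2, 2) = 2.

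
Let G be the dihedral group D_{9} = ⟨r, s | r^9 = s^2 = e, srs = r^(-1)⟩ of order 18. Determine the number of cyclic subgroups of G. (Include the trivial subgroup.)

Group the elements of G by the cyclic subgroup they generate; each cyclic subgroup of order d accounts for φ(d) elements.
Cyclic subgroups by order — order 1: 1; order 2: 9; order 3: 1; order 9: 1.
Total: 12.

12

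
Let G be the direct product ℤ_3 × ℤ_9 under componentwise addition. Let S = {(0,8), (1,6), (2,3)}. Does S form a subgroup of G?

The identity (0,0) ∉ S, so S is not a subgroup.

No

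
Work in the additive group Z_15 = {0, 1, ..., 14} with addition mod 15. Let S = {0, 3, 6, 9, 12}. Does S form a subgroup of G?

Yes

|S| = 5 divides |G| = 15, consistent with Lagrange.
S contains the identity, every element's inverse is in S, and S is closed under +: it is a subgroup.
In fact S = ⟨3⟩.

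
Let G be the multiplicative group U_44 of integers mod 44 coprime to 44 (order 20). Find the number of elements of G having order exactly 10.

Enumerating element orders in G gives 12 elements of order 10.

12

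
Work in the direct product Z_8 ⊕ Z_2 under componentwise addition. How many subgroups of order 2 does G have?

3

|G| = 16 and 2 | 16, so subgroups of order 2 are possible by Lagrange.
The subgroups of order 2 are: {(0,0), (0,1)}; {(0,0), (4,0)}; {(0,0), (4,1)}.
So G has 3 subgroups of order 2.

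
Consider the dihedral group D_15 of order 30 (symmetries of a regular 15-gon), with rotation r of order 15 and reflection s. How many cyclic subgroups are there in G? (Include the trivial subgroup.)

Each element a generates a cyclic subgroup ⟨a⟩; distinct elements may generate the same one (a cyclic group of order d has φ(d) generators).
Cyclic subgroups by order — order 1: 1; order 2: 15; order 3: 1; order 5: 1; order 15: 1.
Total: 19.

19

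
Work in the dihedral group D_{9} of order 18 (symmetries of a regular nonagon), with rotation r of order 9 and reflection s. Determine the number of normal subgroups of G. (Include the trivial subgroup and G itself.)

4

G has 16 subgroups. Checking conjugation-invariance by order — order 1: 1/1 normal; order 2: 0/9 normal; order 3: 1/1 normal; order 6: 0/3 normal; order 9: 1/1 normal; order 18: 1/1 normal.
Total normal subgroups: 4.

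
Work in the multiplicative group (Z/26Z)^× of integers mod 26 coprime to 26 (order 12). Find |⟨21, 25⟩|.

|⟨21⟩| = 4 and |⟨25⟩| = 2, so |H| is a multiple of lcm(4, 2) = 4 and divides |G| = 12.
Closing under the operation: H = {1, 5, 21, 25}, so |H| = 4.

4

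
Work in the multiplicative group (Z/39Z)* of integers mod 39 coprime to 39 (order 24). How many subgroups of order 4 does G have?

3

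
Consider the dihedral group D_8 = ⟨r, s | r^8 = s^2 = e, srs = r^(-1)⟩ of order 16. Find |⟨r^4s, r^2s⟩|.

|⟨r^4s⟩| = 2 and |⟨r^2s⟩| = 2, so |H| is a multiple of lcm(2, 2) = 2 and divides |G| = 16.
Closing under the operation: H = {e, r^2, r^4, r^6, s, r^2s, r^4s, r^6s}, so |H| = 8.

8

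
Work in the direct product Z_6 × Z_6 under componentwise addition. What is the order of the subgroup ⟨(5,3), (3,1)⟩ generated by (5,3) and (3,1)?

18

|⟨(5,3)⟩| = 6 and |⟨(3,1)⟩| = 6, so |H| is a multiple of lcm(6, 6) = 6 and divides |G| = 36.
Closing under the operation: H = {(0,0), (0,2), (0,4), (1,1), (1,3), (1,5), (2,0), (2,2), (2,4), (3,1), (3,3), (3,5), (4,0), (4,2), (4,4), (5,1), (5,3), (5,5)}, so |H| = 18.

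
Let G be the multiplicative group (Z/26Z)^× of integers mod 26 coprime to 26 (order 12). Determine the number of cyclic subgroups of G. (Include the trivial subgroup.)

6

Each element a generates a cyclic subgroup ⟨a⟩; distinct elements may generate the same one (a cyclic group of order d has φ(d) generators).
Cyclic subgroups by order — order 1: 1; order 2: 1; order 3: 1; order 4: 1; order 6: 1; order 12: 1.
Total: 6.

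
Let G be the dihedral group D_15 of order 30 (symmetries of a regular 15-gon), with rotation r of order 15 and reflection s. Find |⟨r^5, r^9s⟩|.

6

|⟨r^5⟩| = 3 and |⟨r^9s⟩| = 2, so |H| is a multiple of lcm(3, 2) = 6 and divides |G| = 30.
Closing under the operation: H = {e, r^5, r^10, r^4s, r^9s, r^14s}, so |H| = 6.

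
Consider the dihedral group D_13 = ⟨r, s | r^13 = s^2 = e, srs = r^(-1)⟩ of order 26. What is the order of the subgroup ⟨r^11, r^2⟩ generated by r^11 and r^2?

13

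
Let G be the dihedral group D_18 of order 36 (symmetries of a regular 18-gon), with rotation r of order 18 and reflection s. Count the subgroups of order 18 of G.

3

|G| = 36 and 18 | 36, so subgroups of order 18 are possible by Lagrange.
The subgroups of order 18 are: {e, r, r^2, r^3, r^4, r^5, r^6, r^7, r^8, r^9, r^10, r^11, r^12, r^13, r^14, r^15, r^16, r^17}; {e, r^2, r^4, r^6, r^8, r^10, r^12, r^14, r^16, s, r^2s, r^4s, r^6s, r^8s, r^10s, r^12s, r^14s, r^16s}; {e, r^2, r^4, r^6, r^8, r^10, r^12, r^14, r^16, rs, r^3s, r^5s, r^7s, r^9s, r^11s, r^13s, r^15s, r^17s}.
So G has 3 subgroups of order 18.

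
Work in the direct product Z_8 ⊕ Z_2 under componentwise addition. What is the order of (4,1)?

2

The order of (4,1) in Z_8 × Z_2 is lcm(ord(4) in Z_8, ord(1) in Z_2).
ord(4) = 2 and ord(1) = 2, so |⟨(4,1)⟩| = lcm(2, 2) = 2.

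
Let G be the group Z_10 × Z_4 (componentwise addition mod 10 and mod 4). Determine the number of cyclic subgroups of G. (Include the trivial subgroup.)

A cyclic subgroup of order d is generated by each of its φ(d) elements of order d, so the cyclic subgroups of order d number (#elements of order d)/φ(d).
Cyclic subgroups by order — order 1: 1; order 2: 3; order 4: 2; order 5: 1; order 10: 3; order 20: 2.
Total: 12.

12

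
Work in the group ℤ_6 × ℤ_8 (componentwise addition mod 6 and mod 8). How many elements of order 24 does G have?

16

An element (a,b) has order lcm(ord(a), ord(b)); count pairs with lcm equal to 24.
Enumerating gives 16 such elements.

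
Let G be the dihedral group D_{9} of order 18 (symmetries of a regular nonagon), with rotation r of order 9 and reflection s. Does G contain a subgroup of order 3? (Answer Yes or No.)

Yes

3 | 18. A subgroup of order 3 is {e, r^3, r^6}.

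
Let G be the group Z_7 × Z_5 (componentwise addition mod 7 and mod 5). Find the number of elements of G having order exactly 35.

24

An element (a,b) has order lcm(ord(a), ord(b)); count pairs with lcm equal to 35.
Enumerating gives 24 such elements.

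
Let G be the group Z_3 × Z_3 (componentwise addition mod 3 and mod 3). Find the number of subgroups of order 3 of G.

|G| = 9 and 3 | 9, so subgroups of order 3 are possible by Lagrange.
The subgroups of order 3 are: {(0,0), (0,1), (0,2)}; {(0,0), (1,0), (2,0)}; {(0,0), (1,1), (2,2)}; {(0,0), (1,2), (2,1)}.
So G has 4 subgroups of order 3.

4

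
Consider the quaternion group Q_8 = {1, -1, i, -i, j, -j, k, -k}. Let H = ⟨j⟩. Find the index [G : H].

2

|⟨j⟩| = 4 and |G| = 8.
By Lagrange, [G : H] = |G|/|H| = 8/4 = 2.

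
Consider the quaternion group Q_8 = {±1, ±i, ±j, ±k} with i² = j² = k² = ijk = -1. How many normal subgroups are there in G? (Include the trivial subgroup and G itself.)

6

G has 6 subgroups. Checking conjugation-invariance by order — order 1: 1/1 normal; order 2: 1/1 normal; order 4: 3/3 normal; order 8: 1/1 normal.
Total normal subgroups: 6.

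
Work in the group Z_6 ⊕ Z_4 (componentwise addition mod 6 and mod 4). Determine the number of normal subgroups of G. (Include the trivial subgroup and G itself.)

G is abelian, so every subgroup is normal.
G has 16 subgroups in total, hence 16 normal subgroups.

16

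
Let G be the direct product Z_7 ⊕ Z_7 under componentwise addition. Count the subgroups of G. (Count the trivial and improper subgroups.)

10

|G| = 49, so by Lagrange every subgroup order divides 49. Divisors: 1, 7, 49.
Subgroups by order — order 1: 1; order 7: 8; order 49: 1.
Total: 1 + 8 + 1 = 10.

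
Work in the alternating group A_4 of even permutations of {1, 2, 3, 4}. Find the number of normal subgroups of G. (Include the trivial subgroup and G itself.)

3

G has 10 subgroups. Checking conjugation-invariance by order — order 1: 1/1 normal; order 2: 0/3 normal; order 3: 0/4 normal; order 4: 1/1 normal; order 12: 1/1 normal.
Total normal subgroups: 3.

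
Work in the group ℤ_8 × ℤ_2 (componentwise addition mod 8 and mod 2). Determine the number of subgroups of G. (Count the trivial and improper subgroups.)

|G| = 16, so by Lagrange every subgroup order divides 16. Divisors: 1, 2, 4, 8, 16.
Subgroups by order — order 1: 1; order 2: 3; order 4: 3; order 8: 3; order 16: 1.
Total: 1 + 3 + 3 + 3 + 1 = 11.

11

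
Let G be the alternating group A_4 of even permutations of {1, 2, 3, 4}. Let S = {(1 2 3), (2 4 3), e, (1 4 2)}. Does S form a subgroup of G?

No

(2 4 3) ∈ S but its inverse (2 3 4) ∉ S, so S is not a subgroup.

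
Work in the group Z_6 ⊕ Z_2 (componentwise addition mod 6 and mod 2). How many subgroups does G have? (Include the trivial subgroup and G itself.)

10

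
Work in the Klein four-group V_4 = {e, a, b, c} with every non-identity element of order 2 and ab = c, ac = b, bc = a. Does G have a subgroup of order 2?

2 | 4. A subgroup of order 2 is {e, a}.

Yes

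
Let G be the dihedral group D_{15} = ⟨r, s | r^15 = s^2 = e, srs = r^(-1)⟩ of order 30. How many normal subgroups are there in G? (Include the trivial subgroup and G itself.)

G has 28 subgroups. Checking conjugation-invariance by order — order 1: 1/1 normal; order 2: 0/15 normal; order 3: 1/1 normal; order 5: 1/1 normal; order 6: 0/5 normal; order 10: 0/3 normal; order 15: 1/1 normal; order 30: 1/1 normal.
Total normal subgroups: 5.

5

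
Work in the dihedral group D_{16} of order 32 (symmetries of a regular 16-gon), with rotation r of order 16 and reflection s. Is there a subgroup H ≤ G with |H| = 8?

Yes

8 | 32. A subgroup of order 8 is {e, r^2, r^4, r^6, r^8, r^10, r^12, r^14}.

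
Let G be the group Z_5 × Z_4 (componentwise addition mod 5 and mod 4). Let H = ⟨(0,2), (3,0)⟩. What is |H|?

|⟨(0,2)⟩| = 2 and |⟨(3,0)⟩| = 5, so |H| is a multiple of lcm(2, 5) = 10 and divides |G| = 20.
Closing under the operation: H = {(0,0), (0,2), (1,0), (1,2), (2,0), (2,2), (3,0), (3,2), (4,0), (4,2)}, so |H| = 10.

10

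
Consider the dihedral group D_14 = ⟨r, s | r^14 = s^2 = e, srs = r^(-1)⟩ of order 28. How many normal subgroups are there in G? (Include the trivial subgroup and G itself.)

7

G has 28 subgroups. Checking conjugation-invariance by order — order 1: 1/1 normal; order 2: 1/15 normal; order 4: 0/7 normal; order 7: 1/1 normal; order 14: 3/3 normal; order 28: 1/1 normal.
Total normal subgroups: 7.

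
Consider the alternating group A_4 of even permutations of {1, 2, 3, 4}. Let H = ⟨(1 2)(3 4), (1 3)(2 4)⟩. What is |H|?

|⟨(1 2)(3 4)⟩| = 2 and |⟨(1 3)(2 4)⟩| = 2, so |H| is a multiple of lcm(2, 2) = 2 and divides |G| = 12.
Closing under the operation: H = {e, (1 2)(3 4), (1 3)(2 4), (1 4)(2 3)}, so |H| = 4.

4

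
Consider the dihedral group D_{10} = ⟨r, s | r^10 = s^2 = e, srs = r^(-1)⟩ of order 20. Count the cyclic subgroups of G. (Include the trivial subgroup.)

Group the elements of G by the cyclic subgroup they generate; each cyclic subgroup of order d accounts for φ(d) elements.
Cyclic subgroups by order — order 1: 1; order 2: 11; order 5: 1; order 10: 1.
Total: 14.

14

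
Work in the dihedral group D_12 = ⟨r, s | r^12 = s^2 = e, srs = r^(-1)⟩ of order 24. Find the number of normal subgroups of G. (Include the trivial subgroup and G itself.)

G has 34 subgroups. Checking conjugation-invariance by order — order 1: 1/1 normal; order 2: 1/13 normal; order 3: 1/1 normal; order 4: 1/7 normal; order 6: 1/5 normal; order 8: 0/3 normal; order 12: 3/3 normal; order 24: 1/1 normal.
Total normal subgroups: 9.

9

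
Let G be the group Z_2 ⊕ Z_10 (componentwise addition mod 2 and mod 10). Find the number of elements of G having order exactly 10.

An element (a,b) has order lcm(ord(a), ord(b)); count pairs with lcm equal to 10.
Enumerating gives 12 such elements.

12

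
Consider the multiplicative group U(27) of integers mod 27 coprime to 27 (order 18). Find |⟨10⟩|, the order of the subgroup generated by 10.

Compute successive powers of 10 mod 27: 10, 19, 1; 10^3 ≡ 1 (mod 27).
So |⟨10⟩| = 3.

3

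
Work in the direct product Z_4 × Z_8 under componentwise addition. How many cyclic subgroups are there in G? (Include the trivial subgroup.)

14

Each element a generates a cyclic subgroup ⟨a⟩; distinct elements may generate the same one (a cyclic group of order d has φ(d) generators).
Cyclic subgroups by order — order 1: 1; order 2: 3; order 4: 6; order 8: 4.
Total: 14.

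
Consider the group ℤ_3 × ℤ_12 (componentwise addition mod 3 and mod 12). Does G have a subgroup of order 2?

2 | 36. A subgroup of order 2 is {(0,0), (0,6)}.

Yes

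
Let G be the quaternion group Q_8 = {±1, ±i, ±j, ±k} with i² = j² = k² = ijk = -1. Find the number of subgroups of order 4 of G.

3

|G| = 8 and 4 | 8, so subgroups of order 4 are possible by Lagrange.
The subgroups of order 4 are: {1, -1, i, -i}; {1, -1, j, -j}; {1, -1, k, -k}.
So G has 3 subgroups of order 4.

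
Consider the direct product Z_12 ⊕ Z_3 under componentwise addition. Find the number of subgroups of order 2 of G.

1

|G| = 36 and 2 | 36, so subgroups of order 2 are possible by Lagrange.
The subgroups of order 2 are: {(0,0), (6,0)}.
So G has 1 subgroup of order 2.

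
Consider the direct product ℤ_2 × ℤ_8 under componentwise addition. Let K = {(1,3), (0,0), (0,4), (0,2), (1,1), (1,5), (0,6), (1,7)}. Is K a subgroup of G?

Yes

|K| = 8 divides |G| = 16, consistent with Lagrange.
K contains the identity, every element's inverse is in K, and K is closed under +: it is a subgroup.
In fact K = ⟨(1,5)⟩.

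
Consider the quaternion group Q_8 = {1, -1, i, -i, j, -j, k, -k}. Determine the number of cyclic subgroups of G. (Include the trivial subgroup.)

5

Each element a generates a cyclic subgroup ⟨a⟩; distinct elements may generate the same one (a cyclic group of order d has φ(d) generators).
Cyclic subgroups by order — order 1: 1; order 2: 1; order 4: 3.
Total: 5.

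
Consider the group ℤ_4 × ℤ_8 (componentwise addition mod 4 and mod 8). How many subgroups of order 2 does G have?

|G| = 32 and 2 | 32, so subgroups of order 2 are possible by Lagrange.
The subgroups of order 2 are: {(0,0), (0,4)}; {(0,0), (2,0)}; {(0,0), (2,4)}.
So G has 3 subgroups of order 2.

3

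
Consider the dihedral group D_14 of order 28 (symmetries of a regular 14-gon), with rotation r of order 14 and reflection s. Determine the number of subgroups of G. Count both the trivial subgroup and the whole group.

28

|G| = 28, so by Lagrange every subgroup order divides 28. Divisors: 1, 2, 4, 7, 14, 28.
Subgroups by order — order 1: 1; order 2: 15; order 4: 7; order 7: 1; order 14: 3; order 28: 1.
Total: 1 + 15 + 7 + 1 + 3 + 1 = 28.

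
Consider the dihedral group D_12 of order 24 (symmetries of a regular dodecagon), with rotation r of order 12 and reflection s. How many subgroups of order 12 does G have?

|G| = 24 and 12 | 24, so subgroups of order 12 are possible by Lagrange.
The subgroups of order 12 are: {e, r, r^2, r^3, r^4, r^5, r^6, r^7, r^8, r^9, r^10, r^11}; {e, r^2, r^4, r^6, r^8, r^10, s, r^2s, r^4s, r^6s, r^8s, r^10s}; {e, r^2, r^4, r^6, r^8, r^10, rs, r^3s, r^5s, r^7s, r^9s, r^11s}.
So G has 3 subgroups of order 12.

3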